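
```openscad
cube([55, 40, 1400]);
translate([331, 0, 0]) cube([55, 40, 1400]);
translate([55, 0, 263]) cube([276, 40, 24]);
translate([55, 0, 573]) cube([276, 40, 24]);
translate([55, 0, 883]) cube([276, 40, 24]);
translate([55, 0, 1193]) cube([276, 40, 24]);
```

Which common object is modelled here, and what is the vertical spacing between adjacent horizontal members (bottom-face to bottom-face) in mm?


A ladder. The rung spacing is 310 mm.

Two tall 55×40 posts with 4 short bars between them — a ladder. Adjacent rungs sit at z = 263 and z = 573, so the spacing is 573 − 263 = 310 mm.


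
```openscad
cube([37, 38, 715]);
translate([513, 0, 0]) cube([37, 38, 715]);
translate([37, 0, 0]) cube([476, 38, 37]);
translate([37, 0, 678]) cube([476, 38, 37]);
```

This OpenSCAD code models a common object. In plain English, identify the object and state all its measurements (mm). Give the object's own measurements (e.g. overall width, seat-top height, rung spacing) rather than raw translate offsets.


A rectangular picture frame lying in the x–z plane (depth along y). The opening is 476 mm wide (x) by 641 mm tall (z), surrounded by a border 37 mm wide on all four sides. The frame is 38 mm deep and is made of two full-height vertical stiles with two horizontal rails fitted between them.


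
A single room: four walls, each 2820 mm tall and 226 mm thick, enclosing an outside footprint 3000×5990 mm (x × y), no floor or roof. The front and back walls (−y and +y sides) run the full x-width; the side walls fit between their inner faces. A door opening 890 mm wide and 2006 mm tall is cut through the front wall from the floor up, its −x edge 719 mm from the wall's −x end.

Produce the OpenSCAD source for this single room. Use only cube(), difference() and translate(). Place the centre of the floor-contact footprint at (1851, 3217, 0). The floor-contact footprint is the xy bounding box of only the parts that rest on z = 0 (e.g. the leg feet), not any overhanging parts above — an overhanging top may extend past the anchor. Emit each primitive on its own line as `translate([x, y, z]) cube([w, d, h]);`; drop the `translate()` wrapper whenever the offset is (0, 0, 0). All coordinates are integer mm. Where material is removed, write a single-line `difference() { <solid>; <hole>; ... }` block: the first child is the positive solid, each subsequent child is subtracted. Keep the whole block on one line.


difference() { translate([351, 222, 0]) cube([3000, 226, 2820]); translate([1070, 222, 0]) cube([890, 226, 2006]); }
translate([351, 5986, 0]) cube([3000, 226, 2820]);
translate([351, 448, 0]) cube([226, 5538, 2820]);
translate([3125, 448, 0]) cube([226, 5538, 2820]);


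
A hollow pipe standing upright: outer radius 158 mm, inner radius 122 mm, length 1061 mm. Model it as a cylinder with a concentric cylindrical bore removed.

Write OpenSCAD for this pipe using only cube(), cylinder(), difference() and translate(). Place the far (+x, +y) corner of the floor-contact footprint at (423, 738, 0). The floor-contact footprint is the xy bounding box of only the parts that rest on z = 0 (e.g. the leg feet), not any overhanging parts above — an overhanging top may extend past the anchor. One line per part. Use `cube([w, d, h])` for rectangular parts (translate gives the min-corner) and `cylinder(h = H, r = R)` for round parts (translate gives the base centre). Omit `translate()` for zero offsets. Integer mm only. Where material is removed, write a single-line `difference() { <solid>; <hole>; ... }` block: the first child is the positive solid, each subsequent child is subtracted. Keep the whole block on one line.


difference() { translate([265, 580, 0]) cylinder(h = 1061, r = 158); translate([265, 580, 0]) cylinder(h = 1061, r = 122); }


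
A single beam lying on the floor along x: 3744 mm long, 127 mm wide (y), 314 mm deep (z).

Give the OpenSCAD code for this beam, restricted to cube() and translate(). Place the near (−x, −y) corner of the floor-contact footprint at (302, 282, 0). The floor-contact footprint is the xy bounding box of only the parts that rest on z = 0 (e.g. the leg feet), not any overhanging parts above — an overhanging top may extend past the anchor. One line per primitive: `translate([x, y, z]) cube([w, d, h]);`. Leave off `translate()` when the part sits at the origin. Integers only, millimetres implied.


translate([302, 282, 0]) cube([3744, 127, 314]);


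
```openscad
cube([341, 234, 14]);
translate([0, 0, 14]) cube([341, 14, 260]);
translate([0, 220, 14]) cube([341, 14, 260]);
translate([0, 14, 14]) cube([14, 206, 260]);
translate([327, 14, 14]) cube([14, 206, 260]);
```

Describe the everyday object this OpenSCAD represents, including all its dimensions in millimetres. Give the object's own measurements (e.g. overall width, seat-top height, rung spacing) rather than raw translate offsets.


An open-topped rectangular box: outside dimensions 341×234×274 mm, with a uniform wall and base thickness of 14 mm. The base is a full 341×234 slab on the floor; four walls sit on top of the base. The front and back walls (the −y and +y sides) span the full width; the two side walls fit between them.


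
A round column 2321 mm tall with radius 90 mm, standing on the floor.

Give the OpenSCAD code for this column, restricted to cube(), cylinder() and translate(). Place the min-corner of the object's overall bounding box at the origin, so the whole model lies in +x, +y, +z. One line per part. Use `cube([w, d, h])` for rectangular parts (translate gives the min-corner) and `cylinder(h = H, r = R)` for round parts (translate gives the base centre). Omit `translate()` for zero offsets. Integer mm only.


translate([90, 90, 0]) cylinder(h = 2321, r = 90);


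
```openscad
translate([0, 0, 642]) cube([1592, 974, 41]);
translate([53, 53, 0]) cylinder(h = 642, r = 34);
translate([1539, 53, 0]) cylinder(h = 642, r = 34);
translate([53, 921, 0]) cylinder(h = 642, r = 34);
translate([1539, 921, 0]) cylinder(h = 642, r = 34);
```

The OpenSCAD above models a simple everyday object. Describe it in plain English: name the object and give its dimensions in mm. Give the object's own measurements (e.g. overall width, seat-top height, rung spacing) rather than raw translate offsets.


A rectangular dining table. The top is 1592×974×41 mm with its upper surface at z = 683 mm. It stands on four round legs of 68 mm diameter, each leg's bounding box inset 19 mm from the nearest pair of top edges, running from the floor to the underside of the top.


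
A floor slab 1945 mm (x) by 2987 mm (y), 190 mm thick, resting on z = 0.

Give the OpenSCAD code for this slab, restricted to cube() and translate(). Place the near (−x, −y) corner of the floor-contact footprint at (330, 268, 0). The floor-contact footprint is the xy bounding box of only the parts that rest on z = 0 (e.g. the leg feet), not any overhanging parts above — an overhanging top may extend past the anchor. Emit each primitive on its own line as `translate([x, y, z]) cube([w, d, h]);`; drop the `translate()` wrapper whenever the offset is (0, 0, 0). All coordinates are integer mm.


translate([330, 268, 0]) cube([1945, 2987, 190]);


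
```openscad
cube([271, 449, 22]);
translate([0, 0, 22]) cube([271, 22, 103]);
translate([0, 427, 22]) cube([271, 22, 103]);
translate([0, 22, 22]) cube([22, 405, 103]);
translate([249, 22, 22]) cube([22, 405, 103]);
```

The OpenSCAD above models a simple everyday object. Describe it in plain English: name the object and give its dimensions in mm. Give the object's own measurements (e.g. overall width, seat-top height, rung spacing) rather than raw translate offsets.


An open-topped rectangular box: outside dimensions 271×449×125 mm, with a uniform wall and base thickness of 22 mm. The base is a full 271×449 slab on the floor; four walls sit on top of the base. The front and back walls (the −y and +y sides) span the full width; the two side walls fit between them.


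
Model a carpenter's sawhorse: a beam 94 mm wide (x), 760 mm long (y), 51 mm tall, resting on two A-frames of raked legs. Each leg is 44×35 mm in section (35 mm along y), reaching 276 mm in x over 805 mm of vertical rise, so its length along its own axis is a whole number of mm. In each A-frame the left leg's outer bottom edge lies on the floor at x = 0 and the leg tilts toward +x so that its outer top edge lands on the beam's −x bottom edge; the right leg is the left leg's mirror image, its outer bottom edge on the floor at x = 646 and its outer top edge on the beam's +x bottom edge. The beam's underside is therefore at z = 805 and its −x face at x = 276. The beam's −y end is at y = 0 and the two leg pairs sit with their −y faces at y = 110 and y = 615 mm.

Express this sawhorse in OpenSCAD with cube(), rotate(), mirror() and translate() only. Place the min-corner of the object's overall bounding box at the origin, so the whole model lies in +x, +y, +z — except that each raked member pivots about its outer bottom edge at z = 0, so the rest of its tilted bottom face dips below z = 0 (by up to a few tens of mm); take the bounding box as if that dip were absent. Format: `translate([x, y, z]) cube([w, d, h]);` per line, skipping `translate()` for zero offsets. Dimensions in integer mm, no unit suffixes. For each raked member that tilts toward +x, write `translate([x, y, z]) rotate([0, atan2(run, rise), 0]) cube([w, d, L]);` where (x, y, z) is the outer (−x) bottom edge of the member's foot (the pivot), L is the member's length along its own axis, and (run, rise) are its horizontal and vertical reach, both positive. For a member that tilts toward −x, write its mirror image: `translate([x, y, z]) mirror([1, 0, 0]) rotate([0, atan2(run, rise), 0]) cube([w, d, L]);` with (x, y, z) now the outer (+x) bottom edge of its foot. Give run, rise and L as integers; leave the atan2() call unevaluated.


translate([276, 0, 805]) cube([94, 760, 51]);
translate([0, 110, 0]) rotate([0, atan2(276, 805), 0]) cube([44, 35, 851]);
translate([646, 110, 0]) mirror([1, 0, 0]) rotate([0, atan2(276, 805), 0]) cube([44, 35, 851]);
translate([0, 615, 0]) rotate([0, atan2(276, 805), 0]) cube([44, 35, 851]);
translate([646, 615, 0]) mirror([1, 0, 0]) rotate([0, atan2(276, 805), 0]) cube([44, 35, 851]);


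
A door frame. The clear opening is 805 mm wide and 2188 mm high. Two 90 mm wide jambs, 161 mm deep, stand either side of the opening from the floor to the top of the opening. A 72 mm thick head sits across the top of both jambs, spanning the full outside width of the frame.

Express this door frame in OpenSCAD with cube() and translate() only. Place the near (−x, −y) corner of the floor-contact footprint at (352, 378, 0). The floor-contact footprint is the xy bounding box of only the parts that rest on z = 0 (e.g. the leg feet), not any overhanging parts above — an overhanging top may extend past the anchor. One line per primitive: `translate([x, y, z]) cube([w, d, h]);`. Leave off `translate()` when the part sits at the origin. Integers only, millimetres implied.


translate([352, 378, 0]) cube([90, 161, 2188]);
translate([1247, 378, 0]) cube([90, 161, 2188]);
translate([352, 378, 2188]) cube([985, 161, 72]);


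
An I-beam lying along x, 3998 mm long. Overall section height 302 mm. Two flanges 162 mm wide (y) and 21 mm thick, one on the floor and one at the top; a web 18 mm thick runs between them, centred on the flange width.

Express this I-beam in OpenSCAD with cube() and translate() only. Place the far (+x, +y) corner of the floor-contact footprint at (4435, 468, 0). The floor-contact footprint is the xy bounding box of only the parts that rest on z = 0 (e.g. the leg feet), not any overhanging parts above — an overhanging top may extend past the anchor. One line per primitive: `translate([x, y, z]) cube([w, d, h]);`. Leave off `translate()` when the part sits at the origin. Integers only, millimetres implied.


translate([437, 306, 0]) cube([3998, 162, 21]);
translate([437, 378, 21]) cube([3998, 18, 260]);
translate([437, 306, 281]) cube([3998, 162, 21]);


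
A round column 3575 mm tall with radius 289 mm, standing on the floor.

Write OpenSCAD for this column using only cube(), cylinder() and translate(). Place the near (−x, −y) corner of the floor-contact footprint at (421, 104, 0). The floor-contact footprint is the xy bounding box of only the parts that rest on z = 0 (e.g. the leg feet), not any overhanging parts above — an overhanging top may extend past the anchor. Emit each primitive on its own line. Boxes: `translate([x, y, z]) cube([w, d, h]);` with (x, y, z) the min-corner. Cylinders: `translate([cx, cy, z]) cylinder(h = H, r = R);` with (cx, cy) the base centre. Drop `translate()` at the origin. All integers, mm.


translate([710, 393, 0]) cylinder(h = 3575, r = 289);


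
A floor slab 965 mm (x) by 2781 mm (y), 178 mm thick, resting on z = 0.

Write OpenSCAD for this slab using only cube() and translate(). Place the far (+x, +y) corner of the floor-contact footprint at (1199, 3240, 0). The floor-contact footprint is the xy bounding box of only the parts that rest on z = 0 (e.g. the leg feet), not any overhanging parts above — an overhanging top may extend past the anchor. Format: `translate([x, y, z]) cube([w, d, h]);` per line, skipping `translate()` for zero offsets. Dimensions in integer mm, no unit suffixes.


translate([234, 459, 0]) cube([965, 2781, 178]);


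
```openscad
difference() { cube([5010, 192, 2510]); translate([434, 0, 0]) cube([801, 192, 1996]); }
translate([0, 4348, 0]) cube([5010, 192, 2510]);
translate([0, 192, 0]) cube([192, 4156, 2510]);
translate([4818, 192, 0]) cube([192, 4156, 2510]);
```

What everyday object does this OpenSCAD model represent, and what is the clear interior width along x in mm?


A single room. The interior width is 4626 mm.

Four walls enclosing a rectangle with a door in the front wall — a room. Outside width 5010 minus two 192 mm walls gives 4626 mm.


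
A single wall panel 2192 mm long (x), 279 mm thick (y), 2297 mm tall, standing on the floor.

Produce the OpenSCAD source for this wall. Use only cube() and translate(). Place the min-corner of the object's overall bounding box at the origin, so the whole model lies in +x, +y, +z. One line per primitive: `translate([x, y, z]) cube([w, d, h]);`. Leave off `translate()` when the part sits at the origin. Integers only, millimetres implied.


cube([2192, 279, 2297]);


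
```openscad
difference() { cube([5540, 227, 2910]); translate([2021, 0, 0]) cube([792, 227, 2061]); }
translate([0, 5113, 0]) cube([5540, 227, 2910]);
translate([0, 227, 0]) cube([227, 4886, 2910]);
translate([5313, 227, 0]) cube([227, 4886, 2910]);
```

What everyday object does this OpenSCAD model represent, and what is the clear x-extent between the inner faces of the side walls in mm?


A single room. The interior width is 5086 mm.

Four walls enclosing a rectangle with a door in the front wall — a room. Outside width 5540 minus two 227 mm walls gives 5086 mm.


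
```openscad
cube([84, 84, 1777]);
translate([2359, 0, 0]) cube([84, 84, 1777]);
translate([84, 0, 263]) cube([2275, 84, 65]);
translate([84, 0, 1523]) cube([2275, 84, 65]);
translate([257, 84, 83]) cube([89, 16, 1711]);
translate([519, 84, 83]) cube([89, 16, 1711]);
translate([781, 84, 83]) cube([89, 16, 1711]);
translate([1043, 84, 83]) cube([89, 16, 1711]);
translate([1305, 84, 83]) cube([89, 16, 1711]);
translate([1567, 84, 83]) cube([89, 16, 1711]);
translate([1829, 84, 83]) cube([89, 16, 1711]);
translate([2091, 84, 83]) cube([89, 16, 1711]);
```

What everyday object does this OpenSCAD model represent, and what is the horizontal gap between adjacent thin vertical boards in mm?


A fence section. The picket gap is 173 mm.

Two posts, two rails, 8 pickets — a fence section. Span 2275 mm holds 8 pickets of 89 mm with 9 equal gaps: ⌊(2275 − 8·89) / 9⌋ = 173 mm.


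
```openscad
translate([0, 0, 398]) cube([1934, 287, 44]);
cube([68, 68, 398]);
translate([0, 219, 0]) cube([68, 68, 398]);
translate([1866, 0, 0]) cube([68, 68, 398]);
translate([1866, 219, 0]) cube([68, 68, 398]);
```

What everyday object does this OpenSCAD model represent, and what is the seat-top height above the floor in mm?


A bench. The seat-top height is 442 mm.

A long slab on four corner posts — a bench. The slab sits at z = 398 with thickness 44, so the top is 398 + 44 = 442 mm.


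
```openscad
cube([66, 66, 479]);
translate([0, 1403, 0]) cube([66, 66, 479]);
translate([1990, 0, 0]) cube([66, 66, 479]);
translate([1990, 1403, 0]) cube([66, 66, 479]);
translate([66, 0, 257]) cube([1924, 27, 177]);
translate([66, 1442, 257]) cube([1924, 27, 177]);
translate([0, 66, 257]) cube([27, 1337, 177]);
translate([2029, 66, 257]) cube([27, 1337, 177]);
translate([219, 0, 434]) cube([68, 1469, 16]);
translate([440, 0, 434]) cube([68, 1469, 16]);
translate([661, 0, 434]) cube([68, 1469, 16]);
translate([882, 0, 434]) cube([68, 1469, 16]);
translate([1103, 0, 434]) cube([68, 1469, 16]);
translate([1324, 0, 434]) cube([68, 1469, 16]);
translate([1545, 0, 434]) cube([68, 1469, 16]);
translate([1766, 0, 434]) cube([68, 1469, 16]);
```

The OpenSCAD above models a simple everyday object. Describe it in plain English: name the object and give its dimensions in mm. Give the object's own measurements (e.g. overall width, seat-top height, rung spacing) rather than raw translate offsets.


A bed frame 2056 mm long (x) by 1469 mm wide (y). Four 66×66 mm corner posts, 479 mm tall, at the corners of the footprint. Four rails of 27 mm thickness and 177 mm height run between adjacent posts with their undersides at z = 257 mm, their outer faces flush with the outside of the frame (the two x-running rails run between the posts' inner faces; the two y-running rails run between the posts' inner faces). 8 slats, each 68 mm wide (x) and 16 mm thick, lie across the top of the two x-running rails, running the full 1469 mm width of the frame in y; along x they sit between the end posts with a 153 mm gap after the −x posts and between neighbouring slats, leaving 156 mm before the +x posts.


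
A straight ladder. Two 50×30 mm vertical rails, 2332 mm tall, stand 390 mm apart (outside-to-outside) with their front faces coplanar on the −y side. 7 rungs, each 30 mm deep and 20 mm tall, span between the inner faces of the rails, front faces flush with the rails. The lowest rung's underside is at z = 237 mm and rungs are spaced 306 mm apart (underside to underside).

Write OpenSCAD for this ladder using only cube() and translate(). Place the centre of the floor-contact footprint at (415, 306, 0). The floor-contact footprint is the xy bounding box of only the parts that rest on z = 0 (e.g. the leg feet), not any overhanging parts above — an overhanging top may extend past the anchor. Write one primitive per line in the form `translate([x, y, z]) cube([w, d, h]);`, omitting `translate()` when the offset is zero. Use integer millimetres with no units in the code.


translate([220, 291, 0]) cube([50, 30, 2332]);
translate([560, 291, 0]) cube([50, 30, 2332]);
translate([270, 291, 237]) cube([290, 30, 20]);
translate([270, 291, 543]) cube([290, 30, 20]);
translate([270, 291, 849]) cube([290, 30, 20]);
translate([270, 291, 1155]) cube([290, 30, 20]);
translate([270, 291, 1461]) cube([290, 30, 20]);
translate([270, 291, 1767]) cube([290, 30, 20]);
translate([270, 291, 2073]) cube([290, 30, 20]);


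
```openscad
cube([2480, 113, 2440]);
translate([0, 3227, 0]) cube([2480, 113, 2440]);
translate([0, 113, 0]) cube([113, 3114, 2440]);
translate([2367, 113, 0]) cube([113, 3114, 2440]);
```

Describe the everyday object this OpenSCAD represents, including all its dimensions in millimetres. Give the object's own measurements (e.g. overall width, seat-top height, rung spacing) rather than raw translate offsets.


The wall frame of a small rectangular building: four walls, each 2440 mm tall and 113 mm thick, enclosing a footprint 2480 mm (x) by 3340 mm (y) outside-to-outside, with no floor or roof. The front and back walls (the −y and +y sides) span the full width; the two side walls fit between them.


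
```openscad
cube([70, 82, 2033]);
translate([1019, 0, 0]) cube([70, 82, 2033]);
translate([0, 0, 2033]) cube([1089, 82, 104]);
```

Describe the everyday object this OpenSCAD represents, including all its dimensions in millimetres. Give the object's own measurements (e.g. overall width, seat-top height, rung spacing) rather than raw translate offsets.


A door frame. The clear opening is 949 mm wide and 2033 mm high. Two 70 mm wide jambs, 82 mm deep, stand either side of the opening from the floor to the top of the opening. A 104 mm thick head sits across the top of both jambs, spanning the full outside width of the frame.


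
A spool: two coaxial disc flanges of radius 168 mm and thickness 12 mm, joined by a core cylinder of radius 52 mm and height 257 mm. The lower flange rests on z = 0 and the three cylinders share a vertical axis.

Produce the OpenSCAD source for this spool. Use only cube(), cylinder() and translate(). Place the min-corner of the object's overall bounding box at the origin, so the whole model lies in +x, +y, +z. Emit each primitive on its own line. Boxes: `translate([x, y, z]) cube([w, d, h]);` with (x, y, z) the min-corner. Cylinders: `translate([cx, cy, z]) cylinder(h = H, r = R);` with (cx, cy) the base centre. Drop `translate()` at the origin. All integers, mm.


translate([168, 168, 0]) cylinder(h = 12, r = 168);
translate([168, 168, 12]) cylinder(h = 257, r = 52);
translate([168, 168, 269]) cylinder(h = 12, r = 168);


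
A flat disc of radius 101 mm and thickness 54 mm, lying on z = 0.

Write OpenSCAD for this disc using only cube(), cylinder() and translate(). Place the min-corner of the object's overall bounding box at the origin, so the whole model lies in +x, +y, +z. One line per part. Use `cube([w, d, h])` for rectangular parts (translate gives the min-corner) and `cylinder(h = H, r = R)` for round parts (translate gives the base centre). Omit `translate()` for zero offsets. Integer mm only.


translate([101, 101, 0]) cylinder(h = 54, r = 101);


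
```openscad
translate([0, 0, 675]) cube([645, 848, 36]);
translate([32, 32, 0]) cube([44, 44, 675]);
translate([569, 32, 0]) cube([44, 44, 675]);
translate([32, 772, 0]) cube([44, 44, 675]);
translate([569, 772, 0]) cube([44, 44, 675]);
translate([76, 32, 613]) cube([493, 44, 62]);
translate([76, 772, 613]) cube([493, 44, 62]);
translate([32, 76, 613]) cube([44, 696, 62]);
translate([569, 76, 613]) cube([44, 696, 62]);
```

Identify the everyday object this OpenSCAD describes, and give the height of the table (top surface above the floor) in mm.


A table. The table height is 711 mm.

A 645×848×36 slab sits at z = 675 on four 44 mm square posts — a table. The top surface is at 675 + 36 = 711 mm.


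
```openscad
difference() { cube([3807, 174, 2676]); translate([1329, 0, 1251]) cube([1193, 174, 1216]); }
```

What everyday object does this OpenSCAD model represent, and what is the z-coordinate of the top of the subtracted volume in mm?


A wall with a window opening. The window head height is 2467 mm.

A wall with a rectangular opening subtracted — a window. Sill at z = 1251, opening 1216 mm tall, so the head is at 1251 + 1216 = 2467 mm.


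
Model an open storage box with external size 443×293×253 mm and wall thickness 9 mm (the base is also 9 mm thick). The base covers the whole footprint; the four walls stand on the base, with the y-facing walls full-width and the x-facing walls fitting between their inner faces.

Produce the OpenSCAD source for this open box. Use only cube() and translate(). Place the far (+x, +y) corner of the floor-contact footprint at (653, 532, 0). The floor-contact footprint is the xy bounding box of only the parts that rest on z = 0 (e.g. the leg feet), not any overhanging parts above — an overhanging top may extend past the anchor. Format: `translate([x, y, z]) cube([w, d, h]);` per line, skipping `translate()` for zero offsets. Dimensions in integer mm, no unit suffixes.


translate([210, 239, 0]) cube([443, 293, 9]);
translate([210, 239, 9]) cube([443, 9, 244]);
translate([210, 523, 9]) cube([443, 9, 244]);
translate([210, 248, 9]) cube([9, 275, 244]);
translate([644, 248, 9]) cube([9, 275, 244]);


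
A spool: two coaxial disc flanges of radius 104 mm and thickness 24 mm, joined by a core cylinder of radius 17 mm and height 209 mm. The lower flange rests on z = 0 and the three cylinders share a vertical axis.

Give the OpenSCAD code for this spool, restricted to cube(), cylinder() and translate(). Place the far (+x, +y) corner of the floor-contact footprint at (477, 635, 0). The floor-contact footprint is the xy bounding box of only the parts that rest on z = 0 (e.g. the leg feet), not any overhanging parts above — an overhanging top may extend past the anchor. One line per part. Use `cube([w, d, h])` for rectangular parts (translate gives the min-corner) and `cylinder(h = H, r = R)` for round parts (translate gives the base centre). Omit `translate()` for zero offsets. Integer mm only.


translate([373, 531, 0]) cylinder(h = 24, r = 104);
translate([373, 531, 24]) cylinder(h = 209, r = 17);
translate([373, 531, 233]) cylinder(h = 24, r = 104);


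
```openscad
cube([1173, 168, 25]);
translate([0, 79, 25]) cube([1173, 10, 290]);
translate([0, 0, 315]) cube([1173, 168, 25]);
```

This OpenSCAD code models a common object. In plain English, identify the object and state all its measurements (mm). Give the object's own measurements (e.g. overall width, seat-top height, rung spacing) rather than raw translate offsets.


An I-beam lying along x, 1173 mm long. Overall section height 340 mm. Two flanges 168 mm wide (y) and 25 mm thick, one on the floor and one at the top; a web 10 mm thick runs between them, centred on the flange width.


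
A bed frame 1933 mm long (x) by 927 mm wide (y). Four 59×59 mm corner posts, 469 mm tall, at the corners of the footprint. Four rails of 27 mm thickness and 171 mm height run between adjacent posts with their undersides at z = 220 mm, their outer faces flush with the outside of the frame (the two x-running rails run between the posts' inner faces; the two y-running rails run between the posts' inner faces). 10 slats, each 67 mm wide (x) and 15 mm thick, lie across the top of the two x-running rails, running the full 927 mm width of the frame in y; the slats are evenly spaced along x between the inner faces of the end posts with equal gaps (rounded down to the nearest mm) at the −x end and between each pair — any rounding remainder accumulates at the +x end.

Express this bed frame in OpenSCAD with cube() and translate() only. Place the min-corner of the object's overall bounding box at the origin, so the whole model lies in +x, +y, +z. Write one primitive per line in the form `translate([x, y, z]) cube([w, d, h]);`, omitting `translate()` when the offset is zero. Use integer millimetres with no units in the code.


// slat z = rail_z + rail_h = 220 + 171 = 391
// slat gap = ⌊(1815 − 10·67) / 11⌋ = 104
cube([59, 59, 469]);
translate([0, 868, 0]) cube([59, 59, 469]);
translate([1874, 0, 0]) cube([59, 59, 469]);
translate([1874, 868, 0]) cube([59, 59, 469]);
translate([59, 0, 220]) cube([1815, 27, 171]);
translate([59, 900, 220]) cube([1815, 27, 171]);
translate([0, 59, 220]) cube([27, 809, 171]);
translate([1906, 59, 220]) cube([27, 809, 171]);
translate([163, 0, 391]) cube([67, 927, 15]);
translate([334, 0, 391]) cube([67, 927, 15]);
translate([505, 0, 391]) cube([67, 927, 15]);
translate([676, 0, 391]) cube([67, 927, 15]);
translate([847, 0, 391]) cube([67, 927, 15]);
translate([1018, 0, 391]) cube([67, 927, 15]);
translate([1189, 0, 391]) cube([67, 927, 15]);
translate([1360, 0, 391]) cube([67, 927, 15]);
translate([1531, 0, 391]) cube([67, 927, 15]);
translate([1702, 0, 391]) cube([67, 927, 15]);


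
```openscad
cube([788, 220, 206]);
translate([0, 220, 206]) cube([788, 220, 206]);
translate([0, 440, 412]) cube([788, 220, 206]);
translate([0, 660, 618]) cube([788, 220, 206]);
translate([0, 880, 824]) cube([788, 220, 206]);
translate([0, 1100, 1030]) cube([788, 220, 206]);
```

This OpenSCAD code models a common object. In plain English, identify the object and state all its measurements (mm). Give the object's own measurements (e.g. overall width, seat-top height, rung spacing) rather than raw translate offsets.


A straight staircase of 6 solid steps. Each step is 788 mm wide (x), 220 mm deep (y, the going) and 206 mm tall (the rise). The first step rests on the floor; each subsequent step sits one going further in +y and one rise higher in +z, directly behind and above the previous step with no overlap.


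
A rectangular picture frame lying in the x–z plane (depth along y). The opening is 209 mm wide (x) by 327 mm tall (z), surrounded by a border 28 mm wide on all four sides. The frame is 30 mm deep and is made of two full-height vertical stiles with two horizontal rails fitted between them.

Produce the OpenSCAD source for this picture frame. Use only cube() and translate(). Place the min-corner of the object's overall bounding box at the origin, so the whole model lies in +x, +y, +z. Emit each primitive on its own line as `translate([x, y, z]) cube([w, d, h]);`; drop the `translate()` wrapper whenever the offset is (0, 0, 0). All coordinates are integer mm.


cube([28, 30, 383]);
translate([237, 0, 0]) cube([28, 30, 383]);
translate([28, 0, 0]) cube([209, 30, 28]);
translate([28, 0, 355]) cube([209, 30, 28]);


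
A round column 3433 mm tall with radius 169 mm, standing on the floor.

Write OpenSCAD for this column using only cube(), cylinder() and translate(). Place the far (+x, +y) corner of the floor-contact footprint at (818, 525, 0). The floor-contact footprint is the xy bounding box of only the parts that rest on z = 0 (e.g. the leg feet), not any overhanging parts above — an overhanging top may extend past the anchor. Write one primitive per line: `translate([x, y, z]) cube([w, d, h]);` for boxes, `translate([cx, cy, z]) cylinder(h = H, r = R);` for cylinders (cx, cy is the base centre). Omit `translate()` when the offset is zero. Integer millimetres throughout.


translate([649, 356, 0]) cylinder(h = 3433, r = 169);


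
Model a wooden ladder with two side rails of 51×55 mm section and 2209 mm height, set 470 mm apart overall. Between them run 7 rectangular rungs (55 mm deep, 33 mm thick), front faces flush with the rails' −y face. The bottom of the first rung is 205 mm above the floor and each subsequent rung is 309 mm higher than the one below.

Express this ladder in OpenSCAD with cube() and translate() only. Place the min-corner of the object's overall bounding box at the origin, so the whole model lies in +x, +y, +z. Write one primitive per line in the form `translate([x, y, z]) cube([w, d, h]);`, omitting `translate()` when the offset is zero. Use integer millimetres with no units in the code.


// rung span = 470 - 2*51 = 368
// rung[k] z = 205 + k*309
cube([51, 55, 2209]);
translate([419, 0, 0]) cube([51, 55, 2209]);
translate([51, 0, 205]) cube([368, 55, 33]);
translate([51, 0, 514]) cube([368, 55, 33]);
translate([51, 0, 823]) cube([368, 55, 33]);
translate([51, 0, 1132]) cube([368, 55, 33]);
translate([51, 0, 1441]) cube([368, 55, 33]);
translate([51, 0, 1750]) cube([368, 55, 33]);
translate([51, 0, 2059]) cube([368, 55, 33]);


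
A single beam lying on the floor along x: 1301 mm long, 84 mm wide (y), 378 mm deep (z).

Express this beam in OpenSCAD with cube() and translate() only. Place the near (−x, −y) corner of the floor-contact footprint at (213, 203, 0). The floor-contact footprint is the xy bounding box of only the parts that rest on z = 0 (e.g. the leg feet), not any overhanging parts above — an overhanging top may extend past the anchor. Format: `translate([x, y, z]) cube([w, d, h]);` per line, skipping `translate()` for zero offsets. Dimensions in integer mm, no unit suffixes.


translate([213, 203, 0]) cube([1301, 84, 378]);


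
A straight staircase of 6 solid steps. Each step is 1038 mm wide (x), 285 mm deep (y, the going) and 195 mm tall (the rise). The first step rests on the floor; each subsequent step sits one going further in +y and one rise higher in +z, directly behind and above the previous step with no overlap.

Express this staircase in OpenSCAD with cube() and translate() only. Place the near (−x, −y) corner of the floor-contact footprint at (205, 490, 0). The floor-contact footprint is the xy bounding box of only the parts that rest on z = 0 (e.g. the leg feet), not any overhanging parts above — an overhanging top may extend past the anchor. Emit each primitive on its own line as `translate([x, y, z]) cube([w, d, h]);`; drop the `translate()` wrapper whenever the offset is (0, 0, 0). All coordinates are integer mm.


translate([205, 490, 0]) cube([1038, 285, 195]);
translate([205, 775, 195]) cube([1038, 285, 195]);
translate([205, 1060, 390]) cube([1038, 285, 195]);
translate([205, 1345, 585]) cube([1038, 285, 195]);
translate([205, 1630, 780]) cube([1038, 285, 195]);
translate([205, 1915, 975]) cube([1038, 285, 195]);


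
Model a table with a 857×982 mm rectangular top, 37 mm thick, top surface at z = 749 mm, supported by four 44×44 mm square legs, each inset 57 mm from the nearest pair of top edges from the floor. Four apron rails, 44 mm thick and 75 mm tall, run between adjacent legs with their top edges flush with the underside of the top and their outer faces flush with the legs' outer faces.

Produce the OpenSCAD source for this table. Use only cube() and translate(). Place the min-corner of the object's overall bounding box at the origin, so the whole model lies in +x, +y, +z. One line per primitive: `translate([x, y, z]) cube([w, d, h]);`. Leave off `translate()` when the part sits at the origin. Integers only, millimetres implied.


translate([0, 0, 712]) cube([857, 982, 37]);
translate([57, 57, 0]) cube([44, 44, 712]);
translate([756, 57, 0]) cube([44, 44, 712]);
translate([57, 881, 0]) cube([44, 44, 712]);
translate([756, 881, 0]) cube([44, 44, 712]);
translate([101, 57, 637]) cube([655, 44, 75]);
translate([101, 881, 637]) cube([655, 44, 75]);
translate([57, 101, 637]) cube([44, 780, 75]);
translate([756, 101, 637]) cube([44, 780, 75]);


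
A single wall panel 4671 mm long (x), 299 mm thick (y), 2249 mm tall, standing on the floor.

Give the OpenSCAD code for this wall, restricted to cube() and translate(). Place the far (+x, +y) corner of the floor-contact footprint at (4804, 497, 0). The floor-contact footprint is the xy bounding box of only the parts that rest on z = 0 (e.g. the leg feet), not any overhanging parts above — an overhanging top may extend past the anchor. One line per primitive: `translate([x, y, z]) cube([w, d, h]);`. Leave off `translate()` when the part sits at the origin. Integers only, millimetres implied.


translate([133, 198, 0]) cube([4671, 299, 2249]);


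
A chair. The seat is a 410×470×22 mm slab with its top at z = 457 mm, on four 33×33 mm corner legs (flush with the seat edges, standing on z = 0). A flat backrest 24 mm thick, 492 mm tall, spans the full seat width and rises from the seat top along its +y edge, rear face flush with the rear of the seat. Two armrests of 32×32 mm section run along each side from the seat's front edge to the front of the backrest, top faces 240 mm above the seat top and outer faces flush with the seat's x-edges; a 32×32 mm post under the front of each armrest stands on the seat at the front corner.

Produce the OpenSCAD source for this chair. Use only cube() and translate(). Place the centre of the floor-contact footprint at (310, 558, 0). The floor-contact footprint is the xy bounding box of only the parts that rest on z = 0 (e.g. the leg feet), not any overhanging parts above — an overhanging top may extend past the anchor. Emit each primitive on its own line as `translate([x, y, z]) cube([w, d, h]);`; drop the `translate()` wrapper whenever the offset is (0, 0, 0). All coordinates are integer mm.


translate([105, 323, 435]) cube([410, 470, 22]);
translate([105, 323, 0]) cube([33, 33, 435]);
translate([482, 323, 0]) cube([33, 33, 435]);
translate([105, 760, 0]) cube([33, 33, 435]);
translate([482, 760, 0]) cube([33, 33, 435]);
translate([105, 769, 457]) cube([410, 24, 492]);
translate([105, 323, 665]) cube([32, 446, 32]);
translate([483, 323, 665]) cube([32, 446, 32]);
translate([105, 323, 457]) cube([32, 32, 208]);
translate([483, 323, 457]) cube([32, 32, 208]);


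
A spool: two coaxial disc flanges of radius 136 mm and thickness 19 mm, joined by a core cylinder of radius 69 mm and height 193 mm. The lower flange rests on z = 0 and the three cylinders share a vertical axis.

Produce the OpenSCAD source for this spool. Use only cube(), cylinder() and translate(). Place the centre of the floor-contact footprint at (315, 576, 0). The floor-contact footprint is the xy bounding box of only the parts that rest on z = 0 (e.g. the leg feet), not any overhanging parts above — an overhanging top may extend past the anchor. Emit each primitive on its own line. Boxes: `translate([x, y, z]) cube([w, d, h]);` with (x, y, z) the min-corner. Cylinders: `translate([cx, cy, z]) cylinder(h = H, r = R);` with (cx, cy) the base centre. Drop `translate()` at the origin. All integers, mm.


translate([315, 576, 0]) cylinder(h = 19, r = 136);
translate([315, 576, 19]) cylinder(h = 193, r = 69);
translate([315, 576, 212]) cylinder(h = 19, r = 136);


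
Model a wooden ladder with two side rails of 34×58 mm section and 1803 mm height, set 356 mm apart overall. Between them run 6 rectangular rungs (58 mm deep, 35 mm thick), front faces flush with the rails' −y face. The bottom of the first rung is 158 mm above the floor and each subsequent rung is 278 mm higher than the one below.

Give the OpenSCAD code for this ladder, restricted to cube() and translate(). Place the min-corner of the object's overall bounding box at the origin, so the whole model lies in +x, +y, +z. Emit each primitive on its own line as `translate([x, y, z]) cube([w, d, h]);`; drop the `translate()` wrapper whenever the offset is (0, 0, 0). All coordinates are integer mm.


cube([34, 58, 1803]);
translate([322, 0, 0]) cube([34, 58, 1803]);
translate([34, 0, 158]) cube([288, 58, 35]);
translate([34, 0, 436]) cube([288, 58, 35]);
translate([34, 0, 714]) cube([288, 58, 35]);
translate([34, 0, 992]) cube([288, 58, 35]);
translate([34, 0, 1270]) cube([288, 58, 35]);
translate([34, 0, 1548]) cube([288, 58, 35]);


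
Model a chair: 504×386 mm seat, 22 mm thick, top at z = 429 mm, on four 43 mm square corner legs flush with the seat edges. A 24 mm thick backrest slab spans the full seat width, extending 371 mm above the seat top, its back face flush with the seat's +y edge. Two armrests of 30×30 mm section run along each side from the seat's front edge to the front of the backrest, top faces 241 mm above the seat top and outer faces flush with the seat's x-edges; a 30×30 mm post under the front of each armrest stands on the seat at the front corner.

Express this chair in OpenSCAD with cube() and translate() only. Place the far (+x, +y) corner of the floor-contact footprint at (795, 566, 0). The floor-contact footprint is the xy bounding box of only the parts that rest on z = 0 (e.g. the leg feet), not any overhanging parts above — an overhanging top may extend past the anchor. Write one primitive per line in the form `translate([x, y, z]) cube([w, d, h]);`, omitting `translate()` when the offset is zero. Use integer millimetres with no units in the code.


// leg_h = 429 - 22 = 407
// arm post h = 241 - 30 = 211
translate([291, 180, 407]) cube([504, 386, 22]);
translate([291, 180, 0]) cube([43, 43, 407]);
translate([752, 180, 0]) cube([43, 43, 407]);
translate([291, 523, 0]) cube([43, 43, 407]);
translate([752, 523, 0]) cube([43, 43, 407]);
translate([291, 542, 429]) cube([504, 24, 371]);
translate([291, 180, 640]) cube([30, 362, 30]);
translate([765, 180, 640]) cube([30, 362, 30]);
translate([291, 180, 429]) cube([30, 30, 211]);
translate([765, 180, 429]) cube([30, 30, 211]);
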